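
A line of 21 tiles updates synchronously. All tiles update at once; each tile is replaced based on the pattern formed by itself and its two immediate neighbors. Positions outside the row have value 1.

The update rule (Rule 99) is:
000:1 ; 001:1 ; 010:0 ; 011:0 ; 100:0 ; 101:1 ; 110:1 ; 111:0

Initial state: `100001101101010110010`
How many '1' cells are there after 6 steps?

101110110110101010101
110011011011010101010
010101101101101010101
101010110110110101010
110101011011011010101
011010101101101101010
count of 1: 12

12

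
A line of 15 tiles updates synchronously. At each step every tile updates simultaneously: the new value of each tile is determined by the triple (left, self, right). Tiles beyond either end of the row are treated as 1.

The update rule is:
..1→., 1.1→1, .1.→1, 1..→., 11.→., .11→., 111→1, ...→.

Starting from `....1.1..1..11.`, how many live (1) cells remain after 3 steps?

step 1: ....111..1....1
step 2: .....1...1.....
step 3: .....1...1.....
count of 1: 2

2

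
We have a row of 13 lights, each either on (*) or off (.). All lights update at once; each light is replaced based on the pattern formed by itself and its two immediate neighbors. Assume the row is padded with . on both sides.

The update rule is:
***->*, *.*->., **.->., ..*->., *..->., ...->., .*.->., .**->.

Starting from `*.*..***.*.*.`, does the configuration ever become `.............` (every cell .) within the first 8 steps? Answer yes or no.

yes

......*......
.............
all cells are . at step 2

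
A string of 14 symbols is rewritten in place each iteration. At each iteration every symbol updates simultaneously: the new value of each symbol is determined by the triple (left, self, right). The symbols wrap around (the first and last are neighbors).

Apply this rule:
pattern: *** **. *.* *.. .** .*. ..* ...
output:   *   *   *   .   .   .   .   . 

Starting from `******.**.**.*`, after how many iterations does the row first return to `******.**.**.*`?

14

iteration 1: *******.**.**.
iteration 2: .*******.**.**
iteration 3: *.*******.**.*
iteration 4: **.*******.**.
iteration 5: .**.*******.**
iteration 6: *.**.*******.*
iteration 7: **.**.*******.
iteration 8: .**.**.*******
iteration 9: *.**.**.******
iteration 10: **.**.**.*****
iteration 11: ***.**.**.****
iteration 12: ****.**.**.***
iteration 13: *****.**.**.**
iteration 14: ******.**.**.*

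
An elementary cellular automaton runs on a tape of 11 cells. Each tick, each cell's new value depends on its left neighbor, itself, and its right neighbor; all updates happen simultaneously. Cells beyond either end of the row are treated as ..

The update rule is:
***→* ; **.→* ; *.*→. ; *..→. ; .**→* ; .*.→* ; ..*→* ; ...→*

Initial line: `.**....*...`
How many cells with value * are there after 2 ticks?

9

tick 1: ***.****.**
tick 2: ***.****.**
count of *: 9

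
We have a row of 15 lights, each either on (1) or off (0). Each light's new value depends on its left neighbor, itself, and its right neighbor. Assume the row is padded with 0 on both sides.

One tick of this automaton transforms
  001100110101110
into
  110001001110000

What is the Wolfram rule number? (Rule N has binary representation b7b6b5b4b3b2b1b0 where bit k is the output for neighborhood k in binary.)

position 12: 111 → 0  (bit 7 = 0)
position 3: 110 → 0  (bit 6 = 0)
position 8: 101 → 1  (bit 5 = 1)
position 4: 100 → 0  (bit 4 = 0)
position 2: 011 → 0  (bit 3 = 0)
position 9: 010 → 1  (bit 2 = 1)
position 1: 001 → 1  (bit 1 = 1)
position 0: 000 → 1  (bit 0 = 1)
bits b7..b0 = 00100111 = 39

39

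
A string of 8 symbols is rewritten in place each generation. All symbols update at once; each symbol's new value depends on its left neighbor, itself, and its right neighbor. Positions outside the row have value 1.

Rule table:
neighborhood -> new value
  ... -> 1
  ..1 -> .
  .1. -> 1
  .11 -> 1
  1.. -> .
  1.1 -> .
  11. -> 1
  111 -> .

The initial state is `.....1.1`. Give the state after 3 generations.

.1.1.1.1

.111.1.1
.1.1.1.1
.1.1.1.1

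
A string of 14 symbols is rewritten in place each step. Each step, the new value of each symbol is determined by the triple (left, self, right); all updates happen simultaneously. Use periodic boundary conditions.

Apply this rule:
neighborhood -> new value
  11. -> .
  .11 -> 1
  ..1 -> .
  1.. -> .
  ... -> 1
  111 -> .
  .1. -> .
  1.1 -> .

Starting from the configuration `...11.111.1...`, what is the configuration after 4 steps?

step 1: 11.1..1.....11
step 2: ........111.1.
step 3: 1111111.1.....
step 4: 1.........111.

1.........111.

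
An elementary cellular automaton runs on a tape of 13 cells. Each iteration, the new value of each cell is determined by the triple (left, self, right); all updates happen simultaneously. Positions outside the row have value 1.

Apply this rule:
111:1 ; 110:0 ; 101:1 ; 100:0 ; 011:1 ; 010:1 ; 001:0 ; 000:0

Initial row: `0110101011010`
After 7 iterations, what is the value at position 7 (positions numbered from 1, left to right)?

1101111110111
1011111101111
0111111011111
1111110111111
1111101111111
1111011111111
1110111111111
position 7 holds 1

1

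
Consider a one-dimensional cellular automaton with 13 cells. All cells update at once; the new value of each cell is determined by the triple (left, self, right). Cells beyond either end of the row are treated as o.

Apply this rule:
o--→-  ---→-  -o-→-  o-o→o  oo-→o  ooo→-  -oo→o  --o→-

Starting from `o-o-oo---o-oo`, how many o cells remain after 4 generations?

4

oo-ooo----oo-
-ooo-o----ooo
oo-oo-----o--
-oooo--------
count of o: 4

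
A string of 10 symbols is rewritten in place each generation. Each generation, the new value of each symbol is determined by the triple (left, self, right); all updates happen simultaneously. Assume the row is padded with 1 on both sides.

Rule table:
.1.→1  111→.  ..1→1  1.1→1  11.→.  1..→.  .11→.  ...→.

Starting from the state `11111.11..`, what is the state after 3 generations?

.....1...1
....11..1.
...1...111

...1...111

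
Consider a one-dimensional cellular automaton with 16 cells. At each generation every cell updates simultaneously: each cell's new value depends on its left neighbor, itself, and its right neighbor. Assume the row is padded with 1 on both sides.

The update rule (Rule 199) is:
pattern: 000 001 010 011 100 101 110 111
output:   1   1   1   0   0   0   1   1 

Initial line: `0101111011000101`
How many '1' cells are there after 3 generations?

6

0100111001011100
0101011011001101
0101001001010100
count of 1: 6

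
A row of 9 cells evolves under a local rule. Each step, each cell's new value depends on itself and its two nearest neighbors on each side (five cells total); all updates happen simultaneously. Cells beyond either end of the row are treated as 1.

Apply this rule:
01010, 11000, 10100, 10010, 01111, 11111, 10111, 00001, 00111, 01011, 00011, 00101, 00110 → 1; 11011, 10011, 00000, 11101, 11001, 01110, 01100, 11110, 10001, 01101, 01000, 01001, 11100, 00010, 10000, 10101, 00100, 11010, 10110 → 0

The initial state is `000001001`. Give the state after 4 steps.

010011111

step 1: 100100001
step 2: 001000111
step 3: 010001111
step 4: 010011111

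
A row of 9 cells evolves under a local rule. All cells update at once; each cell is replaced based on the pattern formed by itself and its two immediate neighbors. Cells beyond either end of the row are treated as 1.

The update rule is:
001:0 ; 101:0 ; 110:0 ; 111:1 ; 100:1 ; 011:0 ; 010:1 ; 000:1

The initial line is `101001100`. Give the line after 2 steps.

001100010
100011010

100011010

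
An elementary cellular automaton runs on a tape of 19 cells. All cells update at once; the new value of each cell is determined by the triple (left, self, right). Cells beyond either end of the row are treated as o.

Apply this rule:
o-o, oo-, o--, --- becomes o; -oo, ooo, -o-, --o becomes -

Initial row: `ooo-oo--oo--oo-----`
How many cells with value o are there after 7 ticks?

11

--oo-oo--oo--ooooo-
o--oo-oo--oo-----oo
oo--oo-oo--ooooo---
-oo--oo-oo-----ooo-
o-oo--oo-ooooo---oo
oo-oo--oo----ooo---
-oo-oo--oooo---ooo-
count of o: 11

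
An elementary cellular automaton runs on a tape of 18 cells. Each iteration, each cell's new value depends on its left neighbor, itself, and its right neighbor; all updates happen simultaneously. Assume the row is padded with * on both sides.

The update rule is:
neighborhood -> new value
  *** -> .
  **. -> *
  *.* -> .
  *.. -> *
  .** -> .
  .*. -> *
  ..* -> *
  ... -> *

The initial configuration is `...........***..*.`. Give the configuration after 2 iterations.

iteration 1: ***********..****.
iteration 2: ..........***...*.

..........***...*.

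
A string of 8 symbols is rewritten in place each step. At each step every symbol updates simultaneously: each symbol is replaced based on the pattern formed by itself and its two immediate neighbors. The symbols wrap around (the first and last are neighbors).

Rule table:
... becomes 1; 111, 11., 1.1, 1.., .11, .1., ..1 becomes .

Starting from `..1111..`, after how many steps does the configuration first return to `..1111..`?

1......1
..1111..

2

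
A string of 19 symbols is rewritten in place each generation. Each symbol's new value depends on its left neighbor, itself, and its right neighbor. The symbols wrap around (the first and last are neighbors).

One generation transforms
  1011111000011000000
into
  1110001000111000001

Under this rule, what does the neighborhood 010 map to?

1

At position 0 the neighborhood is 010; the next row has 1 there.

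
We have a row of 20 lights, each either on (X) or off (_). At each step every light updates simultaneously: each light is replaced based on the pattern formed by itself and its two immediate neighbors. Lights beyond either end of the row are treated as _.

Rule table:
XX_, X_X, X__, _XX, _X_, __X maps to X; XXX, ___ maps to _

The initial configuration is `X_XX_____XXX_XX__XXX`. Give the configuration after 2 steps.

X___XX_XXXXX_____XXX

XXXXX___XX_XXXXXXX_X
X___XX_XXXXX_____XXX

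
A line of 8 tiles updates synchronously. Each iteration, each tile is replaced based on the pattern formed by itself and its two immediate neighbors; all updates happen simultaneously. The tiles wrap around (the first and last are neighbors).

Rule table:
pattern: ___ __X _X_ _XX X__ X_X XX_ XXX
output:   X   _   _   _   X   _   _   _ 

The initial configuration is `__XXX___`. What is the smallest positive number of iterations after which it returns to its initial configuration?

16

X____XXX
_XXX____
____XXXX
XXX_____
___XXXX_
XX_____X
__XXXX__
X_____XX
_XXXX___
_____XXX
XXXX____
____XXX_
XXX____X
___XXX__
XX____XX
__XXX___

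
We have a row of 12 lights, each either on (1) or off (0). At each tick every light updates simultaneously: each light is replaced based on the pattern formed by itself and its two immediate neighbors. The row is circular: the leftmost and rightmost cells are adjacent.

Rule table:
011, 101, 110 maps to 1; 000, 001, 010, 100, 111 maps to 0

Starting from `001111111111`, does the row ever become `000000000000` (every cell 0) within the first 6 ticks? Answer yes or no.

001000000001
000000000000
all cells are 0 at tick 2

yes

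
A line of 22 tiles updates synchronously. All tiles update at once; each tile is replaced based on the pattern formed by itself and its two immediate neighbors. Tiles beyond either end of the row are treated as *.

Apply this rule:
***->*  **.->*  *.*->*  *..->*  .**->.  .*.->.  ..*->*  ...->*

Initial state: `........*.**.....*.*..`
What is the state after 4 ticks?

***********.*.******.*

tick 1: ********.*.******.*.**
tick 2: *********.*.******.*.*
tick 3: **********.*.******.*.
tick 4: ***********.*.******.*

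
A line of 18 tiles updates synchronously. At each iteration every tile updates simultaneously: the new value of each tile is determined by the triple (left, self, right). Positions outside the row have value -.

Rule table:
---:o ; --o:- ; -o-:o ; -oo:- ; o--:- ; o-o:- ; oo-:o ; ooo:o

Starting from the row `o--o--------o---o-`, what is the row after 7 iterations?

o--o-o-o--o-o-o-o-

iteration 1: o--o-oooooo-o-o-o-
iteration 2: o--o--ooooo-o-o-o-
iteration 3: o--o---oooo-o-o-o-
iteration 4: o--o-o--ooo-o-o-o-
iteration 5: o--o-o---oo-o-o-o-
iteration 6: o--o-o-o--o-o-o-o-
iteration 7: o--o-o-o--o-o-o-o-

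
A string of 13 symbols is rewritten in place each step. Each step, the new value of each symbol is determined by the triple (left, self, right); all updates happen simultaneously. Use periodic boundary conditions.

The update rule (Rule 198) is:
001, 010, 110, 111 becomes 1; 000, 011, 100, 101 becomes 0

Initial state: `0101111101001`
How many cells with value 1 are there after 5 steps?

7

step 1: 0100111101011
step 2: 0101011101001
step 3: 0101001101011
step 4: 0101010101001
step 5: 0101010101011
count of 1: 7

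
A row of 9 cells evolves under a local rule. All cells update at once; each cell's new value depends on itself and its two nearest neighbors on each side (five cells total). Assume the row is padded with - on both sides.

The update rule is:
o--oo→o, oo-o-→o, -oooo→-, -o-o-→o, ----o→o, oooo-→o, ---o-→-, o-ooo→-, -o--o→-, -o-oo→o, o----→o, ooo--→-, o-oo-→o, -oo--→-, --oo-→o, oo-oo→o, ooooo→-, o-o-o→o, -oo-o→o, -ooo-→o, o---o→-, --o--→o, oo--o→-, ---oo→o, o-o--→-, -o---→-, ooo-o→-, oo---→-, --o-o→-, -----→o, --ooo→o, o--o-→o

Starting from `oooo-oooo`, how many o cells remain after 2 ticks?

5

o-o-o--o-
-ooo--oo-
count of o: 5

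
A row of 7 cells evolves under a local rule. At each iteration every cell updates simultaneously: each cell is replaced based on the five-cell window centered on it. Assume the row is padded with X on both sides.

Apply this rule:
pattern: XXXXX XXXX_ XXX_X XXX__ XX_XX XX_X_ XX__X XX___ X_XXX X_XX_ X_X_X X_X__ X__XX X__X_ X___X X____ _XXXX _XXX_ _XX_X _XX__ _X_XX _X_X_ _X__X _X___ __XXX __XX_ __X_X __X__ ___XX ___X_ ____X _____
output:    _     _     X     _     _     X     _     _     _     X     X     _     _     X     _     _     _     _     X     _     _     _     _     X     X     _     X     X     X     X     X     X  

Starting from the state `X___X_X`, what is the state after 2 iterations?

___XX__
__X____

__X____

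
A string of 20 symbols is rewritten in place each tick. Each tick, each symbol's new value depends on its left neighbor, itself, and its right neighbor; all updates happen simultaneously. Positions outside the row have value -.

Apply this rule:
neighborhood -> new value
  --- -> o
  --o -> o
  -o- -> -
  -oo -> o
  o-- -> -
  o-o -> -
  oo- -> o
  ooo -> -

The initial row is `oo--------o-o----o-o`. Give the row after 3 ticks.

oo---oooo--o--o---oo

oo-ooooooo----ooo---
oo-o-----o-oooo-o-oo
oo---oooo--o--o---oo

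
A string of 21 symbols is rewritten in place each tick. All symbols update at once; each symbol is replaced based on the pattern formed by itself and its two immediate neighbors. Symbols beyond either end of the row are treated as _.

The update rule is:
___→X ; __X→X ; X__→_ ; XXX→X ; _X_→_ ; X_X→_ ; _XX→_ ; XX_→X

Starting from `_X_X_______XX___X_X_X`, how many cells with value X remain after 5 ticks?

8

X____XXXXXX_X_XX_____
__XXX_XXXXX____X_XXXX
XX_XX__XXXX_XXX___XXX
_X__X_X_XXX__XX_XX_XX
X__X_____XX_X_X__X__X
count of X: 8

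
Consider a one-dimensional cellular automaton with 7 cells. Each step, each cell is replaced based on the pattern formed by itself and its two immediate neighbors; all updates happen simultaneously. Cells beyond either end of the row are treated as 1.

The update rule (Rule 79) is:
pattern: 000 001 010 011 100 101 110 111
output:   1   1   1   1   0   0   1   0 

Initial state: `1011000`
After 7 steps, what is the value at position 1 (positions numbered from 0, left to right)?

step 1: 1011011
step 2: 1011010
step 3: 1011010  (fixed point — unchanged through step 7)
position 1 holds 0

0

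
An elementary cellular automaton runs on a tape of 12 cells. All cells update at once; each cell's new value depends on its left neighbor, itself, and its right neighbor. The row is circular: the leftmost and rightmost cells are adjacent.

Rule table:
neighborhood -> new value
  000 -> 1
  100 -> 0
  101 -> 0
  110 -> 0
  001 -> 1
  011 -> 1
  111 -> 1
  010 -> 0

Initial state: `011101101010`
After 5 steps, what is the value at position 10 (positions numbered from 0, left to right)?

step 1: 111001000000
step 2: 110010011111
step 3: 100100111111
step 4: 001001111111
step 5: 010011111110
position 10 holds 1

1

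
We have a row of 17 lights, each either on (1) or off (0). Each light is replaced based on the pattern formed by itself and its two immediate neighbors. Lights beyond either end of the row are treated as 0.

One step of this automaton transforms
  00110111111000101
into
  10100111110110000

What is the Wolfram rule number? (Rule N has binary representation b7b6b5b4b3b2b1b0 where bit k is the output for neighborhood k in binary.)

position 6: 111 → 1  (bit 7 = 1)
position 3: 110 → 0  (bit 6 = 0)
position 4: 101 → 0  (bit 5 = 0)
position 11: 100 → 1  (bit 4 = 1)
position 2: 011 → 1  (bit 3 = 1)
position 14: 010 → 0  (bit 2 = 0)
position 1: 001 → 0  (bit 1 = 0)
position 0: 000 → 1  (bit 0 = 1)
bits b7..b0 = 10011001 = 153

153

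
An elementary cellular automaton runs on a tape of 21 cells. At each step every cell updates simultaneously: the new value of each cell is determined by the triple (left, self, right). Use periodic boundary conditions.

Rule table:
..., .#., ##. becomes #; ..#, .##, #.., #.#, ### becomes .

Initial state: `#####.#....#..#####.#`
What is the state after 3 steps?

step 1: ....#.#.##.#......#..
step 2: ###.#.#..#.#.####.#.#
step 3: ..#.#.#..#.#....#.#..

..#.#.#..#.#....#.#..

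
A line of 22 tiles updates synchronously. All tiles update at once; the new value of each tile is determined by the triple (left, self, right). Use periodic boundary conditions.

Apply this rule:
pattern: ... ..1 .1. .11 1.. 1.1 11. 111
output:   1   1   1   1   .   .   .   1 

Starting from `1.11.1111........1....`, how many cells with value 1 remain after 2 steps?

step 1: 1.1..111..11111111.111
step 2: ..1.111..11111111..111
count of 1: 15

15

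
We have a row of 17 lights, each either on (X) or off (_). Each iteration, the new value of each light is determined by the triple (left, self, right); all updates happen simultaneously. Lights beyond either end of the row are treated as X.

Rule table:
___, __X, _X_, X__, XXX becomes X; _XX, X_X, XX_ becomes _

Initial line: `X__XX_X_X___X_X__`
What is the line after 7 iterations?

_XX___X_XXXXX_XXX
___XXXX__XXX___XX
XXX_XX_XX_X_XXX_X
XX________X__X___
X_XXXXXXXXXXXXXXX
___XXXXXXXXXXXXXX
XXX_XXXXXXXXXXXXX

XXX_XXXXXXXXXXXXX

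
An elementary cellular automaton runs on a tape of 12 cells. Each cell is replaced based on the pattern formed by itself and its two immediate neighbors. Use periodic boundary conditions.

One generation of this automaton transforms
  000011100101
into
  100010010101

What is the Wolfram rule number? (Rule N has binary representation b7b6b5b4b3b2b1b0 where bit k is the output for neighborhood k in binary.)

28

position 5: 111 → 0  (bit 7 = 0)
position 6: 110 → 0  (bit 6 = 0)
position 10: 101 → 0  (bit 5 = 0)
position 0: 100 → 1  (bit 4 = 1)
position 4: 011 → 1  (bit 3 = 1)
position 9: 010 → 1  (bit 2 = 1)
position 3: 001 → 0  (bit 1 = 0)
position 1: 000 → 0  (bit 0 = 0)
bits b7..b0 = 00011100 = 28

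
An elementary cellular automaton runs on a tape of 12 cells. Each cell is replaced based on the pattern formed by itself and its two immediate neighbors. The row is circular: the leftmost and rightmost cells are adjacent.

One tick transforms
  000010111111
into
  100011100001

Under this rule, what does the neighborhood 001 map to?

0

At position 3 the neighborhood is 001; the next row has 0 there.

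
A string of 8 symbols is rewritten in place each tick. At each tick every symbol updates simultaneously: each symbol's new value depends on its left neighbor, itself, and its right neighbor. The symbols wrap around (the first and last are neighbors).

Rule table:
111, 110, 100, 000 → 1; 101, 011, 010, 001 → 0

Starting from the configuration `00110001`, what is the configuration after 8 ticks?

tick 1: 10011100
tick 2: 01001110
tick 3: 00100111
tick 4: 10010011
tick 5: 11001001
tick 6: 11100100
tick 7: 01110010
tick 8: 00111001

00111001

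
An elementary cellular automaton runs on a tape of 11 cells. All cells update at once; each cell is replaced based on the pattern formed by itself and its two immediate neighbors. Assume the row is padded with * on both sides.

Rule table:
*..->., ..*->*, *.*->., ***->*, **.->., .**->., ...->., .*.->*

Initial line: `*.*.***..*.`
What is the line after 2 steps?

..*..*..**.
.**.**.*...

.**.**.*...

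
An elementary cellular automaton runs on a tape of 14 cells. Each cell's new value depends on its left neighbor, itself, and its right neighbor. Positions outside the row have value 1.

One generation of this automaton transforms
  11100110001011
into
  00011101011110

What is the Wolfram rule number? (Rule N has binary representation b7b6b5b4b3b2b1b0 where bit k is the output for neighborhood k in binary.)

position 0: 111 → 0  (bit 7 = 0)
position 2: 110 → 0  (bit 6 = 0)
position 11: 101 → 1  (bit 5 = 1)
position 3: 100 → 1  (bit 4 = 1)
position 5: 011 → 1  (bit 3 = 1)
position 10: 010 → 1  (bit 2 = 1)
position 4: 001 → 1  (bit 1 = 1)
position 8: 000 → 0  (bit 0 = 0)
bits b7..b0 = 00111110 = 62

62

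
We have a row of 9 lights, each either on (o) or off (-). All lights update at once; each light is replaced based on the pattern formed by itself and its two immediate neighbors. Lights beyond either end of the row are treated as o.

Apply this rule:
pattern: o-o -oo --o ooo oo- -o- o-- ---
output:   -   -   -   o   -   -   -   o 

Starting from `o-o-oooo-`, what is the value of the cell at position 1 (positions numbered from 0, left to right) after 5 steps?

o

-----oo--
-ooo-----
--o--ooo-
------o--
-oooo----
position 1 holds o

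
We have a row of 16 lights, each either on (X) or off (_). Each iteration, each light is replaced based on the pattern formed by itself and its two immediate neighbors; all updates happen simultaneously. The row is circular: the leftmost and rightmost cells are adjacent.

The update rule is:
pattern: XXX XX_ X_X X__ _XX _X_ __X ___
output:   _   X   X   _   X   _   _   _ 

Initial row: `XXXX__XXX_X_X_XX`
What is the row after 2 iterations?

___X__X_XX_X_XX_
_______XXXX_XXX_

_______XXXX_XXX_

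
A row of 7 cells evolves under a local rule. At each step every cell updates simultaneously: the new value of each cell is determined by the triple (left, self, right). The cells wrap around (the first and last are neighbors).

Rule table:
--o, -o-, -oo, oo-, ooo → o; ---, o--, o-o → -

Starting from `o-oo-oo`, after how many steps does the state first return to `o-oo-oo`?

1

o-oo-oo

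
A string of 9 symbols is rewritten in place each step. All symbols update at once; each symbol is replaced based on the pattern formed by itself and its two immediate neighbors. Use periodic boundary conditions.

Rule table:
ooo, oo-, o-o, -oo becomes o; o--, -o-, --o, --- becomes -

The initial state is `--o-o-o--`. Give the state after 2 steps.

step 1: ---o-o---
step 2: ----o----

----o----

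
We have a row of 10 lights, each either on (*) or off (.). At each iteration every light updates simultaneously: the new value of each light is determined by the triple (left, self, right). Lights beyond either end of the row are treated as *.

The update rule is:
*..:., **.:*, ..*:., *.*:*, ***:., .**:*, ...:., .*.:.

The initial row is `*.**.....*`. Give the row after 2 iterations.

...*.....*

****.....*
...*.....*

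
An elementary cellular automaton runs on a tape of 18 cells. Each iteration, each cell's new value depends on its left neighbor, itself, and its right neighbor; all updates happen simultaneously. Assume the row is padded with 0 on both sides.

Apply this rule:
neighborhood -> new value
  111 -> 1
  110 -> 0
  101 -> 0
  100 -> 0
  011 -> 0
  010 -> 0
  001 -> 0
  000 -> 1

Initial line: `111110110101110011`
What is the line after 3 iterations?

011100000000100000
001001111110001111
100000111100100110

100000111100100110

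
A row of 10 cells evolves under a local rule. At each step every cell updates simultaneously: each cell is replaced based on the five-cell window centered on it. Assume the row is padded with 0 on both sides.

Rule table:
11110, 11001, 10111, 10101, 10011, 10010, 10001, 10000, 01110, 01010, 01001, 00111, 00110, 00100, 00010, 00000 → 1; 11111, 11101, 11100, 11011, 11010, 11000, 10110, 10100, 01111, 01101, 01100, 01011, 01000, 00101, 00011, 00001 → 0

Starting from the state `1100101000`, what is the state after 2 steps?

0000001110

step 1: 1011010011
step 2: 0000001110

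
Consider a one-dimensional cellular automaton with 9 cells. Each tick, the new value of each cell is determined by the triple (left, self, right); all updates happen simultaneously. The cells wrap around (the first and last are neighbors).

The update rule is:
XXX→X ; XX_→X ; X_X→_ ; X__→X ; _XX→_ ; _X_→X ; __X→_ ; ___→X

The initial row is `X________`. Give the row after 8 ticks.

XXXXXXXX_
_XXXXXXX_
__XXXXXXX
X__XXXXXX
XX__XXXXX
XXX__XXXX
XXXX__XXX
XXXXX__XX

XXXXX__XX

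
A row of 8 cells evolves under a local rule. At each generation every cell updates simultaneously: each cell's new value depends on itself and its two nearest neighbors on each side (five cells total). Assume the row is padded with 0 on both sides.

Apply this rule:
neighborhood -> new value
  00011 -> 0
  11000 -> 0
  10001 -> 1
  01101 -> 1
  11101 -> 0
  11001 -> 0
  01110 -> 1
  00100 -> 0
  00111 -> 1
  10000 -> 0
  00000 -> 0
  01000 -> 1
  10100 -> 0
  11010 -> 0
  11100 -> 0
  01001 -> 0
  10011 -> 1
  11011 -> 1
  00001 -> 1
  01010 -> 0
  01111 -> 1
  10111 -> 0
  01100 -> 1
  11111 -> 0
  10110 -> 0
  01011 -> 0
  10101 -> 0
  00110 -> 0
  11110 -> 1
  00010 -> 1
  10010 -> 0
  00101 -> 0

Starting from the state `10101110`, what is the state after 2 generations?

00011010

00000100
00011010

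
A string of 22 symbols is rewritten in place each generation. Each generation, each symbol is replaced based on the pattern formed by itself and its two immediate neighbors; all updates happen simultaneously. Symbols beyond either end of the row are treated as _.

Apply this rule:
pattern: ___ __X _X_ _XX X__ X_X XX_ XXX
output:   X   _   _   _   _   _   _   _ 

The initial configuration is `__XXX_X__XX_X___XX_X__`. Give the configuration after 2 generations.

__XXXXXXXXXXX___XXXX__

X_____________X______X
__XXXXXXXXXXX___XXXX__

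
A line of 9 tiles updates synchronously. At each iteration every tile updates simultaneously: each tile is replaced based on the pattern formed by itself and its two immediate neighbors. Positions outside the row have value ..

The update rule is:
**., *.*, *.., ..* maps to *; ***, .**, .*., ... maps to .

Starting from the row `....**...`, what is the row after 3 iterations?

...*.**..
..*.*.**.
.*.*.*.**

.*.*.*.**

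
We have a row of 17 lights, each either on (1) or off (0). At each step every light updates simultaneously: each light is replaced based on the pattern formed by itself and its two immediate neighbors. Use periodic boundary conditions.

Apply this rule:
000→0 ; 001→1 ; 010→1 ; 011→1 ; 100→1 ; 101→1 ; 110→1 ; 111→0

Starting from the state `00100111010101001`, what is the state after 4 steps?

00011111110000000

11111101111111111
00000111000000000
00001101100000000
00011111110000000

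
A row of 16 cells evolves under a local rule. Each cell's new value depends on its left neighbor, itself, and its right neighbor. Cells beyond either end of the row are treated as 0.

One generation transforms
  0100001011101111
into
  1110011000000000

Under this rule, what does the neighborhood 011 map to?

At position 8 the neighborhood is 011; the next row has 0 there.

0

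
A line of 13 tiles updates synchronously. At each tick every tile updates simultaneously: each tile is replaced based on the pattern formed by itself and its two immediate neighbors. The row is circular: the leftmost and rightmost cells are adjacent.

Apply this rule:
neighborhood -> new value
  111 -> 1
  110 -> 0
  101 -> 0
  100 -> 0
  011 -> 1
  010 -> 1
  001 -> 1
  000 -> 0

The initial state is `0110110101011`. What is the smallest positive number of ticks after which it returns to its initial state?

tick 1: 0100100101010
tick 2: 1101101101010
tick 3: 1001001001010
tick 4: 1011011011010
tick 5: 1010010010010
tick 6: 1010110110110
tick 7: 1010100100100
tick 8: 1010101101101
tick 9: 0010101001001
tick 10: 0110101011011
tick 11: 0100101010010
tick 12: 1101101010110
tick 13: 1001001010100
tick 14: 1011011010101
tick 15: 0010010010101
tick 16: 0110110110101
tick 17: 0100100100101
tick 18: 0101101101101
tick 19: 0101001001001
tick 20: 0101011011011
tick 21: 0101010010010
tick 22: 1101010110110
tick 23: 1001010100100
tick 24: 1011010101101
tick 25: 0010010101001
tick 26: 0110110101011

26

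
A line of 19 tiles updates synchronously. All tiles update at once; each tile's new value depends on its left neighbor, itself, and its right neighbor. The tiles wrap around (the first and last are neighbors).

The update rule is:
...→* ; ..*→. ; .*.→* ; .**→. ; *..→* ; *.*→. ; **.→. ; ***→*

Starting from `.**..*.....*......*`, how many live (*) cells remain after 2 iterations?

...*.*****.******.*
**.*..***...****..*
count of *: 11

11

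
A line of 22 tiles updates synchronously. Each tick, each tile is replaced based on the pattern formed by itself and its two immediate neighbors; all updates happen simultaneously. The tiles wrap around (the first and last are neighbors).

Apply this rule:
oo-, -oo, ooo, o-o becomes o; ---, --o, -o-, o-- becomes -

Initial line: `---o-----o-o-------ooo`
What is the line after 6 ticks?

-------------------ooo

----------o--------ooo
-------------------ooo
-------------------ooo  (fixed point — unchanged through tick 6)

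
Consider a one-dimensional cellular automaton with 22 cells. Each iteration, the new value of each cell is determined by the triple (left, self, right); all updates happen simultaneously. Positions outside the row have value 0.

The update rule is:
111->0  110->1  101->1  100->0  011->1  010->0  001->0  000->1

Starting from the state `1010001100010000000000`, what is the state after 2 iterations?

0100101101000111111111
0000011110010100000001

0000011110010100000001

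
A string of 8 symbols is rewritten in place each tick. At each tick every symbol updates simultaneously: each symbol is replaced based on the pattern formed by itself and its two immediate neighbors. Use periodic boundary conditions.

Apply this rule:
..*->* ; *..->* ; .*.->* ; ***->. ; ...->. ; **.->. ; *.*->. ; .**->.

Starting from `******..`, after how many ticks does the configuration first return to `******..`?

......**
*....*..
**..****
..**....
.*..*...
******..

6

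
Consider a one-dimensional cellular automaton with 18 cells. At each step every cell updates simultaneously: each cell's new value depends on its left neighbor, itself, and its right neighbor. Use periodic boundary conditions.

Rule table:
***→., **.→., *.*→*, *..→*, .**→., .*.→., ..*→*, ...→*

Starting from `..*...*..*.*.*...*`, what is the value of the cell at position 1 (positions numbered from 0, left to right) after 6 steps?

.

step 1: **.***.**.*.*.***.
step 2: ..*...*..*.*.*...*  (repeats step 0; period 2)
step 6: ..*...*..*.*.*...*
position 1 holds .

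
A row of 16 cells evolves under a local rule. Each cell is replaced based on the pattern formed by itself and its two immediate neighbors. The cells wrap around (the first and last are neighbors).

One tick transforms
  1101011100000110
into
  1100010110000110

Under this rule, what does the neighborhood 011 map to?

At position 0 the neighborhood is 011; the next row has 1 there.

1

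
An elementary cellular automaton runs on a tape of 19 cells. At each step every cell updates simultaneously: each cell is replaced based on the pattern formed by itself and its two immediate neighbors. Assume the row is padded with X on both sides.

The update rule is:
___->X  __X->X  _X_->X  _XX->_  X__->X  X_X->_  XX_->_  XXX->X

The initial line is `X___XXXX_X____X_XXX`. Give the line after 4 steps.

_XXX_XX__XXXXXX__XX
__X____XX_XXXX_XX_X
XXXXXXX____XX______
XXXXXX_XXXX__XXXXXX

XXXXXX_XXXX__XXXXXX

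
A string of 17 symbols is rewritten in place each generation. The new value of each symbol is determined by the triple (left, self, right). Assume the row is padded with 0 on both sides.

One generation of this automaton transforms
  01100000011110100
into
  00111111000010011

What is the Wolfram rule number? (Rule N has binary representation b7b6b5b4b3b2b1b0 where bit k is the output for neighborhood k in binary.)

position 10: 111 → 0  (bit 7 = 0)
position 2: 110 → 1  (bit 6 = 1)
position 13: 101 → 0  (bit 5 = 0)
position 3: 100 → 1  (bit 4 = 1)
position 1: 011 → 0  (bit 3 = 0)
position 14: 010 → 0  (bit 2 = 0)
position 0: 001 → 0  (bit 1 = 0)
position 4: 000 → 1  (bit 0 = 1)
bits b7..b0 = 01010001 = 81

81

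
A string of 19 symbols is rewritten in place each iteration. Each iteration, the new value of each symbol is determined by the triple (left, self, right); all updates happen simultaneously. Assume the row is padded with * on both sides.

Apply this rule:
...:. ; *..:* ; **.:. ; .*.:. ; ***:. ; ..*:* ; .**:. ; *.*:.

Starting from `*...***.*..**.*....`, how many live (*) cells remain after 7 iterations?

iteration 1: .*.*.....**....*..*
iteration 2: ....*...*..*..*.**.
iteration 3: *..*.*.*.**.**.....
iteration 4: .**...........*...*
iteration 5: ...*.........*.*.*.
iteration 6: *.*.*.......*......
iteration 7: .....*.....*.*....*
count of *: 4

4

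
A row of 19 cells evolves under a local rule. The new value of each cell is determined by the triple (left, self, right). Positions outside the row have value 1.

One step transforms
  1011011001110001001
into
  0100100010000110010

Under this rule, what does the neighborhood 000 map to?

1

At position 13 the neighborhood is 000; the next row has 1 there.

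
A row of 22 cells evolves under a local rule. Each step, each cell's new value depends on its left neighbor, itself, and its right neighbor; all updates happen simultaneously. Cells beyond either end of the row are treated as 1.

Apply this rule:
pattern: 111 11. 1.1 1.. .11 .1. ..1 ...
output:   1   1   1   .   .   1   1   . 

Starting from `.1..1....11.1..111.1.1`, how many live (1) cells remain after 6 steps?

19

step 1: 11.11...1.111.1.11111.
step 2: 111.1..111.11111.11111
step 3: 11111.1.111.11111.1111
step 4: 11111111.111.11111.111
step 5: 111111111.111.11111.11
step 6: 1111111111.111.11111.1
count of 1: 19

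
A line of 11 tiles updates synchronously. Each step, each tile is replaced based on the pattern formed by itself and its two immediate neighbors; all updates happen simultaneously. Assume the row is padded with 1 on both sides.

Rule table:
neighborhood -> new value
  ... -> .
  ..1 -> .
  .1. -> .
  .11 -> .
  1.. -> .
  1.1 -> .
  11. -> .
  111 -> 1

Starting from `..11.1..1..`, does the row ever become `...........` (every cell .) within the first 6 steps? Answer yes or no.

yes

step 1: ...........
all cells are . at step 1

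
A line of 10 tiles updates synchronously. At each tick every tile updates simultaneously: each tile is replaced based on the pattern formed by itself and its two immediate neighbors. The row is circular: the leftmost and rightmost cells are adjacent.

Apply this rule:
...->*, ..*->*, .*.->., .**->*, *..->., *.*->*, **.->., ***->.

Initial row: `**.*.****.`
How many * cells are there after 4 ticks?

tick 1: *.*.**...*
tick 2: .*.**..***
tick 3: *.**..**..
tick 4: .**..**..*
count of *: 5

5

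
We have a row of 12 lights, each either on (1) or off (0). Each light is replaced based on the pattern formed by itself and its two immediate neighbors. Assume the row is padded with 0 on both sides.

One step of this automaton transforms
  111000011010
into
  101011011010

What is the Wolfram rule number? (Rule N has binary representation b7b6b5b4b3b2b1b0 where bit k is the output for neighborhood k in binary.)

position 1: 111 → 0  (bit 7 = 0)
position 2: 110 → 1  (bit 6 = 1)
position 9: 101 → 0  (bit 5 = 0)
position 3: 100 → 0  (bit 4 = 0)
position 0: 011 → 1  (bit 3 = 1)
position 10: 010 → 1  (bit 2 = 1)
position 6: 001 → 0  (bit 1 = 0)
position 4: 000 → 1  (bit 0 = 1)
bits b7..b0 = 01001101 = 77

77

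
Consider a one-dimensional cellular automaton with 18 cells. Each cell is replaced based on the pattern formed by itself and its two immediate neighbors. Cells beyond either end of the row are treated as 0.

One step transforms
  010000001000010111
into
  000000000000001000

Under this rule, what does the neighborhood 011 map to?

0

At position 15 the neighborhood is 011; the next row has 0 there.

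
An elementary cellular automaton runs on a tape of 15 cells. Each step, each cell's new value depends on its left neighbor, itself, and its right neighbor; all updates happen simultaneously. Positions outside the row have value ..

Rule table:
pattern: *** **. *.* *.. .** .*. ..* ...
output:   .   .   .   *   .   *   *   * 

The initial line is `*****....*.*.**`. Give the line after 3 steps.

.....*****.*...
*****......****
.....******....

.....******....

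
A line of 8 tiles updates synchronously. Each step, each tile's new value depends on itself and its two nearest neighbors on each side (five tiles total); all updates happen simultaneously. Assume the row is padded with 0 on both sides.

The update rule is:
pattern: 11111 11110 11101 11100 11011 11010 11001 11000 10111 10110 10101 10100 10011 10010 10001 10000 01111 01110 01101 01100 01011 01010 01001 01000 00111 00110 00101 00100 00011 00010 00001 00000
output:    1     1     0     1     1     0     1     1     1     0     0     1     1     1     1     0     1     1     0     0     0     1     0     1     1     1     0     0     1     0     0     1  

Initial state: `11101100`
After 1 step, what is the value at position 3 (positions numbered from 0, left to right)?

step 1: 11010010
position 3 holds 1

1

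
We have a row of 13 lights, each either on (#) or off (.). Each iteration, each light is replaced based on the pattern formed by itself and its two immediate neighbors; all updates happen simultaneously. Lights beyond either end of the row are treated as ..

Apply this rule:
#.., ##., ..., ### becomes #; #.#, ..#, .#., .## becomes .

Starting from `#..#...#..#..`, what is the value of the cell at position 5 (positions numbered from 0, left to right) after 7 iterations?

.

iteration 1: .#..##..#..##
iteration 2: ..#..##..#..#
iteration 3: #..#..##..#..
iteration 4: .#..#..##..##
iteration 5: ..#..#..##..#
iteration 6: #..#..#..##..
iteration 7: .#..#..#..###
position 5 holds .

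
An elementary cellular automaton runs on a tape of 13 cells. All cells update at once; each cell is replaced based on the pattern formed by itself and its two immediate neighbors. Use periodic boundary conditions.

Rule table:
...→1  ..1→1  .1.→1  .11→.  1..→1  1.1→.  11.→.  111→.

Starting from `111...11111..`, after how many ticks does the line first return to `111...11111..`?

tick 1: ...111.....11
tick 2: 111...11111..

2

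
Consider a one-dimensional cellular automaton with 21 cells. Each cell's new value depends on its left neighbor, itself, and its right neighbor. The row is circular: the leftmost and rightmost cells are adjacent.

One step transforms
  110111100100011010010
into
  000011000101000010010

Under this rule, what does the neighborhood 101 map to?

0

At position 2 the neighborhood is 101; the next row has 0 there.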